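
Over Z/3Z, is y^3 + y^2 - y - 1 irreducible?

No

Write f(y) = y^3 + y^2 - y - 1.
Check for roots in Z/3Z: f(0) = 2; f(1) = 0 → root; f(2) = 0 → root.
f(1) = 0, so (y − 1) divides f(y); f is reducible.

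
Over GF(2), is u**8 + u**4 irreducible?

Write P(u) = u**8 + u**4.
Check for roots in GF(2): P(0) = 0 → root; P(1) = 0 → root.
P(0) = 0, so (u) divides P(u); P is reducible.

No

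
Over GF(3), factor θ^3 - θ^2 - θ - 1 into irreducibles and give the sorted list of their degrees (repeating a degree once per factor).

3

Write h(θ) = θ^3 - θ^2 - θ - 1.
Roots in GF(3): h(0) = 2; h(1) = 1; h(2) = 1.
Complete factorization: h(θ) = (θ^3 - θ^2 - θ - 1).
Factor degrees with multiplicity: 3 = 3.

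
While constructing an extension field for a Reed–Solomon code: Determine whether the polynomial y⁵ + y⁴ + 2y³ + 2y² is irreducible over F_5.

Write m(y) = y⁵ + y⁴ + 2y³ + 2y².
Check for roots in F_5: m(0) = 0 → root; m(1) = 1; m(2) = 2; m(3) = 1; m(4) = 0 → root.
m(0) = 0, so (y) divides m(y); m is reducible.

No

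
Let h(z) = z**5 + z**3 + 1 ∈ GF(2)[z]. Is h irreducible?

Check for roots in GF(2): h(0) = 1; h(1) = 1.
No roots, so no linear factors.
Monic irreducibles of degree 2 over GF(2): z**2 + z + 1.
None of them divide h (all give nonzero remainder).
No irreducible factor of degree ≤ 2 exists, so h is irreducible over GF(2).

Yes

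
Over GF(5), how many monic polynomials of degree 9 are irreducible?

217000

By the necklace-counting formula, N_5(9) = (1/9) Σ_{d|9} μ(9/d)·5^d.
Divisors of 9: 1, 3, 9; μ(9/d) for each: 0, -1, 1.
Σ = − 5^3 + 5^9 = 1953000.
N = 1953000/9 = 217000.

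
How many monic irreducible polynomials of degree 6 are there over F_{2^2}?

Gauss's count: N_{4}(6) = (1/6) Σ_{d|6} μ(6/d)·4^d.
Divisors of 6: 1, 2, 3, 6; μ(6/d) for each: 1, -1, -1, 1.
Σ = 4^1 − 4^2 − 4^3 + 4^6 = 4020.
N = 4020/6 = 670.

670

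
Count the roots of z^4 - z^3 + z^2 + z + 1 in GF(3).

Write P(z) = z^4 - z^3 + z^2 + z + 1.
Evaluate at each of the 3 elements of GF(3):
P(0) = 1; P(1) = 0 → root; P(2) = 0 → root.
Roots: {1, 2}.

2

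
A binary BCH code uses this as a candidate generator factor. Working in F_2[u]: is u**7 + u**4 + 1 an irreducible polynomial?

Yes

Write m(u) = u**7 + u**4 + 1.
Check for roots in F_2: m(0) = 1; m(1) = 1.
No roots, so no linear factors.
Monic irreducibles of degree 2 over GF(2): u**2 + u + 1.
None of them divide m (all give nonzero remainder).
Monic irreducibles of degree 3 over GF(2): u**3 + u + 1, u**3 + u**2 + 1.
None of them divide m (all give nonzero remainder).
No irreducible factor of degree ≤ 3 exists, so m is irreducible over GF(2).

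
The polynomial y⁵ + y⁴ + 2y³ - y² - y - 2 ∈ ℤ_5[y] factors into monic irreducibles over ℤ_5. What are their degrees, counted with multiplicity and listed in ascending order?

1, 2, 2

Write f(y) = y⁵ + y⁴ + 2y³ - y² - y - 2.
Roots in ℤ_5: f(0) = 3; f(1) = 0 → root; f(2) = 1; f(3) = 4; f(4) = 1.
Linear factors from roots: (y - 1).
Complete factorization: f(y) = (y - 1)·(y² + y + 1)·(y² + y + 2).
Factor degrees with multiplicity: 1 + 2 + 2 = 5.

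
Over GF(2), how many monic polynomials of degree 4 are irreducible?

By the necklace-counting formula, N_2(4) = (1/4) Σ_{d|4} μ(4/d)·2^d.
Divisors of 4: 1, 2, 4; μ(4/d) for each: 0, -1, 1.
Σ = − 2^2 + 2^4 = 12.
N = 12/4 = 3.

3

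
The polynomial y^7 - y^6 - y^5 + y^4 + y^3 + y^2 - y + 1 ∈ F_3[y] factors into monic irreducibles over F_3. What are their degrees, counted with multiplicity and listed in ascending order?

3, 4

Write h(y) = y^7 - y^6 - y^5 + y^4 + y^3 + y^2 - y + 1.
Roots in F_3: h(0) = 1; h(1) = 2; h(2) = 2.
Complete factorization: h(y) = (y^3 - y^2 + y + 1)·(y^4 + y^2 + y + 1).
Factor degrees with multiplicity: 3 + 4 = 7.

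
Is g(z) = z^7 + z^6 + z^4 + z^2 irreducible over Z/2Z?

Check for roots in Z/2Z: g(0) = 0 → root; g(1) = 0 → root.
g(0) = 0, so (z) divides g(z); g is reducible.

No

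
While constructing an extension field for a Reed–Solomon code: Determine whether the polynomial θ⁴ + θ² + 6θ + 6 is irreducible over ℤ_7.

No

Write P(θ) = θ⁴ + θ² + 6θ + 6.
Check for roots in ℤ_7: P(0) = 6; P(1) = 0 → root; P(2) = 3; P(3) = 2; P(4) = 1; P(5) = 0 → root; P(6) = 2.
P(1) = 0, so (θ − 1) divides P(θ); P is reducible.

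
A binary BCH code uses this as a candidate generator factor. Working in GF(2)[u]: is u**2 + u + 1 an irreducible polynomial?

Write m(u) = u**2 + u + 1.
Check for roots in GF(2): m(0) = 1; m(1) = 1.
No roots. A degree-2 polynomial over a field with no linear factor is irreducible.

Yes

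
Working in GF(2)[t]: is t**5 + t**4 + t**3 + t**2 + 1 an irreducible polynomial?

Write f(t) = t**5 + t**4 + t**3 + t**2 + 1.
Check for roots in GF(2): f(0) = 1; f(1) = 1.
No roots, so no linear factors.
Monic irreducibles of degree 2 over GF(2): t**2 + t + 1.
None of them divide f (all give nonzero remainder).
No irreducible factor of degree ≤ 2 exists, so f is irreducible over GF(2).

Yes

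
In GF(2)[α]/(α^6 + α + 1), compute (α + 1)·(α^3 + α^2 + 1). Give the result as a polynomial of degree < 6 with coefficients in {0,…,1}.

α^4 + α^2 + α + 1

Multiply in GF(2)[α]: (α + 1)·(α^3 + α^2 + 1) = α^4 + α^2 + α + 1.
Reduced: α^4 + α^2 + α + 1.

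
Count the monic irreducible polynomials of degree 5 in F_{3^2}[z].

The number of monic irreducibles of degree 5 over GF(9) is (1/5)·Σ_{d∣5} μ(5/d) 9^d.
Divisors of 5: 1, 5; μ(5/d) for each: -1, 1.
Σ = − 9^1 + 9^5 = 59040.
N = 59040/5 = 11808.

11808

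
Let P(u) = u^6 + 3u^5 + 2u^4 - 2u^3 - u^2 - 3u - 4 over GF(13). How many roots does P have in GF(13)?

1

Evaluate at each of the 13 elements of GF(13):
P(0) = 9; P(1) = 9; P(2) = 6; P(3) = 10; P(4) = 6; P(5) = 8; P(6) = 1; P(7) = 5; P(8) = 1; P(9) = 5; P(10) = 4; P(11) = 1; P(12) = 0 → root.
Roots: {12}.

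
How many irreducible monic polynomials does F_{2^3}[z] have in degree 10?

107370900

x^(8^10) − x is the product of all monic irreducibles of degree dividing 10; Möbius inversion gives N = (1/10) Σ μ(10/d)·8^d.
Divisors of 10: 1, 2, 5, 10; μ(10/d) for each: 1, -1, -1, 1.
Σ = 8^1 − 8^2 − 8^5 + 8^10 = 1073709000.
N = 1073709000/10 = 107370900.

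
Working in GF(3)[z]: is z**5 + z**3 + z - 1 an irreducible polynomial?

Write P(z) = z**5 + z**3 + z - 1.
Check for roots in GF(3): P(0) = 2; P(1) = 2; P(2) = 2.
No roots, so no linear factors.
Monic irreducibles of degree 2 over GF(3): z**2 + 1, z**2 + z - 1, z**2 - z - 1.
None of them divide P (all give nonzero remainder).
No irreducible factor of degree ≤ 2 exists, so P is irreducible over GF(3).

Yes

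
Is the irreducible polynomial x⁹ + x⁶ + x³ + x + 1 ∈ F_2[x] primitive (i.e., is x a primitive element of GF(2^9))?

Write f(x) = x⁹ + x⁶ + x³ + x + 1.
|GF(2^9)^×| = 2^9 − 1 = 511. Prime factorization: 511 = 7·73.
f is primitive ⇔ x has order 511 in GF(2)[x]/(f), i.e. x^(511/q) ≠ 1 for each prime q | 511.
x^(73) mod f = 1
x^(7) mod f = x⁷.
Since x^(73) = 1, the order of x divides 73 < 511; not primitive.

No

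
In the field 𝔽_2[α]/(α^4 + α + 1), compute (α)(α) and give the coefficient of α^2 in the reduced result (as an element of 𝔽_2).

Multiply in 𝔽_2[α]: (α)·(α) = α^2.
Reduced: α^2.

1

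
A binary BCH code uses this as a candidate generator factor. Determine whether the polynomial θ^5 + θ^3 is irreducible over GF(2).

No

Write P(θ) = θ^5 + θ^3.
Check for roots in GF(2): P(0) = 0 → root; P(1) = 0 → root.
P(0) = 0, so (θ) divides P(θ); P is reducible.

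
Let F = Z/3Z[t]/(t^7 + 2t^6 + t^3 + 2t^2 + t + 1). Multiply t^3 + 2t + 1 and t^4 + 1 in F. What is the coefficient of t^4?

1

Multiply in Z/3Z[t]: (t^3 + 2t + 1)·(t^4 + 1) = t^7 + 2t^5 + t^4 + t^3 + 2t + 1.
Reduce using t^7 ≡ t^6 + 2t^3 + t^2 + 2t + 2 (mod t^7 + 2t^6 + t^3 + 2t^2 + t + 1).
Reduced: t^6 + 2t^5 + t^4 + t^2 + t.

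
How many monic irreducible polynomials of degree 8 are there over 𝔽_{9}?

Gauss's count: N_{9}(8) = (1/8) Σ_{d|8} μ(8/d)·9^d.
Divisors of 8: 1, 2, 4, 8; μ(8/d) for each: 0, 0, -1, 1.
Σ = − 9^4 + 9^8 = 43040160.
N = 43040160/8 = 5380020.

5380020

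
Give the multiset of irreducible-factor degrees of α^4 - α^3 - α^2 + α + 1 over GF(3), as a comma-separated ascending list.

2, 2

Write f(α) = α^4 - α^3 - α^2 + α + 1.
Roots in GF(3): f(0) = 1; f(1) = 1; f(2) = 1.
Complete factorization: f(α) = (α^2 + α - 1)^2.
Factor degrees with multiplicity: 2 + 2 = 4.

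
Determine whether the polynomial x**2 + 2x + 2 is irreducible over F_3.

Write f(x) = x**2 + 2x + 2.
Check for roots in F_3: f(0) = 2; f(1) = 2; f(2) = 1.
No roots. A degree-2 polynomial over a field with no linear factor is irreducible.

Yes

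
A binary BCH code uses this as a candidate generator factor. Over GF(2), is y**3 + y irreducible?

Write g(y) = y**3 + y.
Check for roots in GF(2): g(0) = 0 → root; g(1) = 0 → root.
g(0) = 0, so (y) divides g(y); g is reducible.

No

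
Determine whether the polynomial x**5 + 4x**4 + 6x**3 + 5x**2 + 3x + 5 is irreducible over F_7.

Write f(x) = x**5 + 4x**4 + 6x**3 + 5x**2 + 3x + 5.
Check for roots in F_7: f(0) = 5; f(1) = 3; f(2) = 0 → root; f(3) = 4; f(4) = 2; f(5) = 3; f(6) = 4.
f(2) = 0, so (x − 2) divides f(x); f is reducible.

No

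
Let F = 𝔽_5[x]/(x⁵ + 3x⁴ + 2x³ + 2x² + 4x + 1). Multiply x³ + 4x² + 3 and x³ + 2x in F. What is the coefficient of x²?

4

Multiply in 𝔽_5[x]: (x³ + 4x² + 3)·(x³ + 2x) = x⁶ + 4x⁵ + 2x⁴ + x³ + x.
Reduce using x⁵ ≡ 2x⁴ + 3x³ + 3x² + x + 4 (mod x⁵ + 3x⁴ + 2x³ + 2x² + 4x + 1).
Reduced: 2x⁴ + 2x³ + 4x² + x + 4.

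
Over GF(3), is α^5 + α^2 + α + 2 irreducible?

Write h(α) = α^5 + α^2 + α + 2.
Check for roots in GF(3): h(0) = 2; h(1) = 2; h(2) = 1.
No roots, so no linear factors.
Monic irreducibles of degree 2 over GF(3): α^2 + 1, α^2 + α + 2, α^2 + 2α + 2.
None of them divide h (all give nonzero remainder).
No irreducible factor of degree ≤ 2 exists, so h is irreducible over GF(3).

Yes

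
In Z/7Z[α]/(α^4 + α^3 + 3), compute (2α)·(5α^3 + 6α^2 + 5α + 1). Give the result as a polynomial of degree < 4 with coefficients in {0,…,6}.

Multiply in Z/7Z[α]: (2α)·(5α^3 + 6α^2 + 5α + 1) = 3α^4 + 5α^3 + 3α^2 + 2α.
Reduce using α^4 ≡ 6α^3 + 4 (mod α^4 + α^3 + 3).
Reduced: 2α^3 + 3α^2 + 2α + 5.

2α^3 + 3α^2 + 2α + 5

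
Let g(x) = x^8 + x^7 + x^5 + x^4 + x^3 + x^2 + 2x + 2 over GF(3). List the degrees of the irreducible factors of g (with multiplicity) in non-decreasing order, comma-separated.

Roots in GF(3): g(0) = 2; g(1) = 1; g(2) = 0 → root.
Linear factors from roots: (x + 1).
Complete factorization: g(x) = (x + 1)^2·(x^2 + x + 2)·(x^4 + x^3 + x^2 + 1).
Factor degrees with multiplicity: 1 + 1 + 2 + 4 = 8.

1, 1, 2, 4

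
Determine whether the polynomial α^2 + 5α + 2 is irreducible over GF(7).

Write m(α) = α^2 + 5α + 2.
Check for roots in GF(7): m(0) = 2; m(1) = 1; m(2) = 2; m(3) = 5; m(4) = 3; m(5) = 3; m(6) = 5.
No roots. A degree-2 polynomial over a field with no linear factor is irreducible.

Yes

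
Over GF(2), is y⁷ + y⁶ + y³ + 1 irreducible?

Write h(y) = y⁷ + y⁶ + y³ + 1.
Check for roots in GF(2): h(0) = 1; h(1) = 0 → root.
h(1) = 0, so (y − 1) divides h(y); h is reducible.

No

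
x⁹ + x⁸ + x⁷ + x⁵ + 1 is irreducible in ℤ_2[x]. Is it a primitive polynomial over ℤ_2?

No

Write f(x) = x⁹ + x⁸ + x⁷ + x⁵ + 1.
|GF(2^9)^×| = 2^9 − 1 = 511. Prime factorization: 511 = 7·73.
f is primitive ⇔ x has order 511 in GF(2)[x]/(f), i.e. x^(511/q) ≠ 1 for each prime q | 511.
x^(73) mod f = 1
x^(7) mod f = x⁷.
Since x^(73) = 1, the order of x divides 73 < 511; not primitive.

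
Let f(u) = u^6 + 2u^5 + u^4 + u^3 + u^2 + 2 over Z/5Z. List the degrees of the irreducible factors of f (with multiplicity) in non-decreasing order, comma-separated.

Roots in Z/5Z: f(0) = 2; f(1) = 3; f(2) = 3; f(3) = 4; f(4) = 2.
Complete factorization: f(u) = (u^6 + 2u^5 + u^4 + u^3 + u^2 + 2).
Factor degrees with multiplicity: 6 = 6.

6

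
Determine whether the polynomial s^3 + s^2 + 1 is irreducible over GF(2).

Yes

Write g(s) = s^3 + s^2 + 1.
Check for roots in GF(2): g(0) = 1; g(1) = 1.
No roots. A degree-3 polynomial over a field with no linear factor is irreducible.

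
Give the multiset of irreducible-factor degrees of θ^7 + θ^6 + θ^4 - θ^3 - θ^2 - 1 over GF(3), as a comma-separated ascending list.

Write f(θ) = θ^7 + θ^6 + θ^4 - θ^3 - θ^2 - 1.
Roots in GF(3): f(0) = 2; f(1) = 0 → root; f(2) = 0 → root.
Linear factors from roots: (θ - 1), (θ + 1).
Complete factorization: f(θ) = (θ + 1)·(θ - 1)^2·(θ^2 + 1)·(θ^2 - θ - 1).
Factor degrees with multiplicity: 1 + 1 + 1 + 2 + 2 = 7.

1, 1, 1, 2, 2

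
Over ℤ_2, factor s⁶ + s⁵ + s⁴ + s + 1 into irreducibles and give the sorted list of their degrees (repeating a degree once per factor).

6

Write g(s) = s⁶ + s⁵ + s⁴ + s + 1.
Roots in ℤ_2: g(0) = 1; g(1) = 1.
Complete factorization: g(s) = (s⁶ + s⁵ + s⁴ + s + 1).
Factor degrees with multiplicity: 6 = 6.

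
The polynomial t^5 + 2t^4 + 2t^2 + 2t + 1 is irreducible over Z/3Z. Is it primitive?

Write f(t) = t^5 + 2t^4 + 2t^2 + 2t + 1.
|GF(3^5)^×| = 3^5 − 1 = 242. Prime factorization: 242 = 2·11^2.
f is primitive ⇔ t has order 242 in GF(3)[t]/(f), i.e. t^(242/q) ≠ 1 for each prime q | 242.
t^(121) mod f = 2.
t^(22) mod f = t^4 + t^3 + 2.
None equal 1, so t has full order 242; f is primitive.

Yes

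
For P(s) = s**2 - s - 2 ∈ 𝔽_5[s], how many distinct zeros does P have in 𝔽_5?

2

Evaluate at each of the 5 elements of 𝔽_5:
P(0) = 3; P(1) = 3; P(2) = 0 → root; P(3) = 4; P(4) = 0 → root.
Roots: {2, 4}.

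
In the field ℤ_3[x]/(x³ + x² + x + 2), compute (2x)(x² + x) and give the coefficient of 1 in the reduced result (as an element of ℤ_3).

Multiply in ℤ_3[x]: (2x)·(x² + x) = 2x³ + 2x².
Reduce using x³ ≡ 2x² + 2x + 1 (mod x³ + x² + x + 2).
Reduced: x + 2.

2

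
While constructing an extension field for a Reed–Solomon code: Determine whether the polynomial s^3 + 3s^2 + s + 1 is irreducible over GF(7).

Yes

Write f(s) = s^3 + 3s^2 + s + 1.
Check for roots in GF(7): f(0) = 1; f(1) = 6; f(2) = 2; f(3) = 2; f(4) = 5; f(5) = 3; f(6) = 2.
No roots. A degree-3 polynomial over a field with no linear factor is irreducible.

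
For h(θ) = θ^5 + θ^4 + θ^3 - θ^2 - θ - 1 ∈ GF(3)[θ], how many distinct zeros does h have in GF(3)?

Evaluate at each of the 3 elements of GF(3):
h(0) = 2; h(1) = 0 → root; h(2) = 1.
Roots: {1}.

1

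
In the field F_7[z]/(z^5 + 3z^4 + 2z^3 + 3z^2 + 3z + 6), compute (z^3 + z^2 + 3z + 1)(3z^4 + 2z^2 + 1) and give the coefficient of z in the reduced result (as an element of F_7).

Multiply in F_7[z]: (z^3 + z^2 + 3z + 1)·(3z^4 + 2z^2 + 1) = 3z^7 + 3z^6 + 4z^5 + 5z^4 + 3z^2 + 3z + 1.
Reduce using z^5 ≡ 4z^4 + 5z^3 + 4z^2 + 4z + 1 (mod z^5 + 3z^4 + 2z^3 + 3z^2 + 3z + 6).
Reduced: 2z^4 + 5z^3 + 4z^2 + 5z + 3.

5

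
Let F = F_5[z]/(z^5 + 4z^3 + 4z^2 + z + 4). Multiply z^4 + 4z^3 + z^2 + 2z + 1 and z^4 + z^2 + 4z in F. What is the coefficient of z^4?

4

Multiply in F_5[z]: (z^4 + 4z^3 + z^2 + 2z + 1)·(z^4 + z^2 + 4z) = z^8 + 4z^7 + 2z^6 + 3z^4 + z^3 + 4z^2 + 4z.
Reduce using z^5 ≡ z^3 + z^2 + 4z + 1 (mod z^5 + 4z^3 + 4z^2 + z + 4).
Reduced: 4z^4 + z^3 + 2z.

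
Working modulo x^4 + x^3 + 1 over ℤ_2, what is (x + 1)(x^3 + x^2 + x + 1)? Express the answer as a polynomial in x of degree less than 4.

Multiply in ℤ_2[x]: (x + 1)·(x^3 + x^2 + x + 1) = x^4 + 1.
Reduce using x^4 ≡ x^3 + 1 (mod x^4 + x^3 + 1).
Reduced: x^3.

x^3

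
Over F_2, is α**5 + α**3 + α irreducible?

No

Write g(α) = α**5 + α**3 + α.
Check for roots in F_2: g(0) = 0 → root; g(1) = 1.
g(0) = 0, so (α) divides g(α); g is reducible.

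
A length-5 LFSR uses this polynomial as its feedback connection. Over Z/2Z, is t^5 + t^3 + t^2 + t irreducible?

Write g(t) = t^5 + t^3 + t^2 + t.
Check for roots in Z/2Z: g(0) = 0 → root; g(1) = 0 → root.
g(0) = 0, so (t) divides g(t); g is reducible.

No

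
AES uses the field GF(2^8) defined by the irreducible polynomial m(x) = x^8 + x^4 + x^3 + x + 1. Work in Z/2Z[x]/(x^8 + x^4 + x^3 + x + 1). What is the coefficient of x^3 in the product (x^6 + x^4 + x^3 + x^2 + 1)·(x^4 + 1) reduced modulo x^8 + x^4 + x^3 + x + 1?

1

Multiply in Z/2Z[x]: (x^6 + x^4 + x^3 + x^2 + 1)·(x^4 + 1) = x^10 + x^8 + x^7 + x^3 + x^2 + 1.
Reduce using x^8 ≡ x^4 + x^3 + x + 1 (mod x^8 + x^4 + x^3 + x + 1).
Reduced: x^7 + x^6 + x^5 + x^4 + x^3 + x.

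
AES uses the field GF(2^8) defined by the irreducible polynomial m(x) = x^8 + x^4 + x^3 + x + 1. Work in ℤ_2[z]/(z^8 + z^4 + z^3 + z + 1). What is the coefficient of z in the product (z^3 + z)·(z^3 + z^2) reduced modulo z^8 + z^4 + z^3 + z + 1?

0

Multiply in ℤ_2[z]: (z^3 + z)·(z^3 + z^2) = z^6 + z^5 + z^4 + z^3.
Reduced: z^6 + z^5 + z^4 + z^3.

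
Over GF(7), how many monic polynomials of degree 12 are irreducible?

1153430600

Gauss's count: N_{7}(12) = (1/12) Σ_{d|12} μ(12/d)·7^d.
Divisors of 12: 1, 2, 3, 4, 6, 12; μ(12/d) for each: 0, 1, 0, -1, -1, 1.
Σ = 7^2 − 7^4 − 7^6 + 7^12 = 13841167200.
N = 13841167200/12 = 1153430600.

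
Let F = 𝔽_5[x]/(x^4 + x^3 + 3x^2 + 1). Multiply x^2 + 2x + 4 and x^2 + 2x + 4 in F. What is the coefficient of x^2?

Multiply in 𝔽_5[x]: (x^2 + 2x + 4)·(x^2 + 2x + 4) = x^4 + 4x^3 + 2x^2 + x + 1.
Reduce using x^4 ≡ 4x^3 + 2x^2 + 4 (mod x^4 + x^3 + 3x^2 + 1).
Reduced: 3x^3 + 4x^2 + x.

4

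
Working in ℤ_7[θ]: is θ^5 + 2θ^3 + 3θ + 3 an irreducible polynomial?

Write P(θ) = θ^5 + 2θ^3 + 3θ + 3.
Check for roots in ℤ_7: P(0) = 3; P(1) = 2; P(2) = 1; P(3) = 1; P(4) = 5; P(5) = 5; P(6) = 4.
No roots, so no linear factors.
Degree-2 irreducible divisors: test the 21 monic irreducibles of degree 2 over GF(7).
None of them divide P (all give nonzero remainder).
No irreducible factor of degree ≤ 2 exists, so P is irreducible over GF(7).

Yes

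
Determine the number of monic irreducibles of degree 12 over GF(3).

Gauss's count: N_{3}(12) = (1/12) Σ_{d|12} μ(12/d)·3^d.
Divisors of 12: 1, 2, 3, 4, 6, 12; μ(12/d) for each: 0, 1, 0, -1, -1, 1.
Σ = 3^2 − 3^4 − 3^6 + 3^12 = 530640.
N = 530640/12 = 44220.

44220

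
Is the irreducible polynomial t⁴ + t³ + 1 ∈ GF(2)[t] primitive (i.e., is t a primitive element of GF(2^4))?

Write f(t) = t⁴ + t³ + 1.
|GF(2^4)^×| = 2^4 − 1 = 15. Prime factorization: 15 = 3·5.
f is primitive ⇔ t has order 15 in GF(2)[t]/(f), i.e. t^(15/q) ≠ 1 for each prime q | 15.
t^(5) mod f = t³ + t + 1.
t^(3) mod f = t³.
None equal 1, so t has full order 15; f is primitive.

Yes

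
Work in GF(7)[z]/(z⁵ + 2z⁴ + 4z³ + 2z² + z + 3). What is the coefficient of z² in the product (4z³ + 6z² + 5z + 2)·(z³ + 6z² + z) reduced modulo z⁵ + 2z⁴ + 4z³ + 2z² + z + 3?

Multiply in GF(7)[z]: (4z³ + 6z² + 5z + 2)·(z³ + 6z² + z) = 4z⁶ + 2z⁵ + 3z⁴ + 3z³ + 3z² + 2z.
Reduce using z⁵ ≡ 5z⁴ + 3z³ + 5z² + 6z + 4 (mod z⁵ + 2z⁴ + 4z³ + 2z² + z + 3).
Reduced: 6z⁴ + 5z³ + 4z² + 3z + 4.

4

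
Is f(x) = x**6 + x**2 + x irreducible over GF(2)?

No

Check for roots in GF(2): f(0) = 0 → root; f(1) = 1.
f(0) = 0, so (x) divides f(x); f is reducible.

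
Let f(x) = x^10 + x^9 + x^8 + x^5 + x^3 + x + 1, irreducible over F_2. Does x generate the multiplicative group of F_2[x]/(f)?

No

|GF(2^10)^×| = 2^10 − 1 = 1023. Prime factorization: 1023 = 3·11·31.
f is primitive ⇔ x has order 1023 in GF(2)[x]/(f), i.e. x^(1023/q) ≠ 1 for each prime q | 1023.
x^(341) mod f = x^9 + x^7 + x^6 + x^3 + x^2.
x^(93) mod f = 1
x^(33) mod f = x^9 + x^6 + x^3 + 1.
Since x^(93) = 1, the order of x divides 93 < 1023; not primitive.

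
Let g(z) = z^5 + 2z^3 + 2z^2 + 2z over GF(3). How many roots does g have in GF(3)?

2

Evaluate at each of the 3 elements of GF(3):
g(0) = 0 → root; g(1) = 1; g(2) = 0 → root.
Roots: {0, 2}.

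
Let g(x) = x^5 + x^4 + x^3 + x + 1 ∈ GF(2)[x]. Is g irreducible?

Yes

Check for roots in GF(2): g(0) = 1; g(1) = 1.
No roots, so no linear factors.
Monic irreducibles of degree 2 over GF(2): x^2 + x + 1.
None of them divide g (all give nonzero remainder).
No irreducible factor of degree ≤ 2 exists, so g is irreducible over GF(2).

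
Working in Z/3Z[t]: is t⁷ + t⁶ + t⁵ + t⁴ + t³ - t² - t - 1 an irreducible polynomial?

Write g(t) = t⁷ + t⁶ + t⁵ + t⁴ + t³ - t² - t - 1.
Check for roots in Z/3Z: g(0) = 2; g(1) = 2; g(2) = 1.
No roots, so no linear factors.
Monic irreducibles of degree 2 over GF(3): t² + 1, t² + t - 1, t² - t - 1.
None of them divide g (all give nonzero remainder).
Degree-3 irreducible divisors: test the 8 monic irreducibles of degree 3 over GF(3).
None of them divide g (all give nonzero remainder).
No irreducible factor of degree ≤ 3 exists, so g is irreducible over GF(3).

Yes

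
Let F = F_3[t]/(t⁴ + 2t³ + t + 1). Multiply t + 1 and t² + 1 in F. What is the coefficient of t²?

Multiply in F_3[t]: (t + 1)·(t² + 1) = t³ + t² + t + 1.
Reduced: t³ + t² + t + 1.

1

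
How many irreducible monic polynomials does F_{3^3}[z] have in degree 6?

64566684

x^(27^6) − x is the product of all monic irreducibles of degree dividing 6; Möbius inversion gives N = (1/6) Σ μ(6/d)·27^d.
Divisors of 6: 1, 2, 3, 6; μ(6/d) for each: 1, -1, -1, 1.
Σ = 27^1 − 27^2 − 27^3 + 27^6 = 387400104.
N = 387400104/6 = 64566684.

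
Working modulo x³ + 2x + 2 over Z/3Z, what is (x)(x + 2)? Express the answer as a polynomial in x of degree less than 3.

x^2 + 2x

Multiply in Z/3Z[x]: (x)·(x + 2) = x² + 2x.
Reduced: x² + 2x.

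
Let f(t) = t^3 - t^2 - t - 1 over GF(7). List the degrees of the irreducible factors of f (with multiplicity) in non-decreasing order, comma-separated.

1, 2

Linear factors from roots: (t - 3).
Complete factorization: f(t) = (t - 3)·(t^2 + 2t - 2).
Factor degrees with multiplicity: 1 + 2 = 3.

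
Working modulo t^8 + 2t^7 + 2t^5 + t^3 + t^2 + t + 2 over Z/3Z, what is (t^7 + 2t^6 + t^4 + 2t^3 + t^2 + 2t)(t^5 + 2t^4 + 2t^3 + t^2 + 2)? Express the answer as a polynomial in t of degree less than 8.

Multiply in Z/3Z[t]: (t^7 + 2t^6 + t^4 + 2t^3 + t^2 + 2t)·(t^5 + 2t^4 + 2t^3 + t^2 + 2) = t^12 + t^11 + t^6 + 2t^5 + t^4 + 2t^2 + t.
Reduce using t^8 ≡ t^7 + t^5 + 2t^3 + 2t^2 + 2t + 1 (mod t^8 + 2t^7 + 2t^5 + t^3 + t^2 + t + 2).
Reduced: t^6 + 2t^5 + t^4 + t^3 + 2t^2 + 2t + 2.

t^6 + 2t^5 + t^4 + t^3 + 2t^2 + 2t + 2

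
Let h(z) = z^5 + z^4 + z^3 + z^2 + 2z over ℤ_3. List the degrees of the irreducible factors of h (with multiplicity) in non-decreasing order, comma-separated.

1, 1, 3

Roots in ℤ_3: h(0) = 0 → root; h(1) = 0 → root; h(2) = 1.
Linear factors from roots: (z), (z + 2).
Complete factorization: h(z) = (z)·(z + 2)·(z^3 + 2z^2 + 1).
Factor degrees with multiplicity: 1 + 1 + 3 = 5.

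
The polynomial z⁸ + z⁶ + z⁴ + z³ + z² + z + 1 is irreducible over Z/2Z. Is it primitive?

Write f(z) = z⁸ + z⁶ + z⁴ + z³ + z² + z + 1.
|GF(2^8)^×| = 2^8 − 1 = 255. Prime factorization: 255 = 3·5·17.
f is primitive ⇔ z has order 255 in GF(2)[z]/(f), i.e. z^(255/q) ≠ 1 for each prime q | 255.
z^(85) mod f = z⁴ + z³ + z.
z^(51) mod f = z⁶ + z³.
z^(15) mod f = z⁶ + z + 1.
None equal 1, so z has full order 255; f is primitive.

Yes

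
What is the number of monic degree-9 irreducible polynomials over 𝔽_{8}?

14913024

x^(8^9) − x is the product of all monic irreducibles of degree dividing 9; Möbius inversion gives N = (1/9) Σ μ(9/d)·8^d.
Divisors of 9: 1, 3, 9; μ(9/d) for each: 0, -1, 1.
Σ = − 8^3 + 8^9 = 134217216.
N = 134217216/9 = 14913024.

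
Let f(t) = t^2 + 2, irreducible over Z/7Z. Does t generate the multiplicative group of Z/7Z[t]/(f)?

|GF(7^2)^×| = 7^2 − 1 = 48. Prime factorization: 48 = 2^4·3.
f is primitive ⇔ t has order 48 in GF(7)[t]/(f), i.e. t^(48/q) ≠ 1 for each prime q | 48.
t^(24) mod f = 1
t^(16) mod f = 4.
Since t^(24) = 1, the order of t divides 24 < 48; not primitive.

No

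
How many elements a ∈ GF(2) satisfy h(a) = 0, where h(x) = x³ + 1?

1

Evaluate at each of the 2 elements of GF(2):
h(0) = 1; h(1) = 0 → root.
Roots: {1}.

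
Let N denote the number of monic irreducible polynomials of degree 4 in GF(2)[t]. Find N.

3

Gauss's count: N_{2}(4) = (1/4) Σ_{d|4} μ(4/d)·2^d.
Divisors of 4: 1, 2, 4; μ(4/d) for each: 0, -1, 1.
Σ = − 2^2 + 2^4 = 12.
N = 12/4 = 3.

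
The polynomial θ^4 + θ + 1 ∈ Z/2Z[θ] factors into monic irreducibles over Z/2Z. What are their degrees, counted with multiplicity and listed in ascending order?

4

Write g(θ) = θ^4 + θ + 1.
Roots in Z/2Z: g(0) = 1; g(1) = 1.
Complete factorization: g(θ) = (θ^4 + θ + 1).
Factor degrees with multiplicity: 4 = 4.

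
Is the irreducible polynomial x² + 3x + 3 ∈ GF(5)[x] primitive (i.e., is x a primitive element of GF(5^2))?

Write f(x) = x² + 3x + 3.
|GF(5^2)^×| = 5^2 − 1 = 24. Prime factorization: 24 = 2^3·3.
f is primitive ⇔ x has order 24 in GF(5)[x]/(f), i.e. x^(24/q) ≠ 1 for each prime q | 24.
x^(12) mod f = 4.
x^(8) mod f = x + 1.
None equal 1, so x has full order 24; f is primitive.

Yes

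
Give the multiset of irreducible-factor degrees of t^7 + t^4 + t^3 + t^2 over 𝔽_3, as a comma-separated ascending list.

Write h(t) = t^7 + t^4 + t^3 + t^2.
Roots in 𝔽_3: h(0) = 0 → root; h(1) = 1; h(2) = 0 → root.
Linear factors from roots: (t), (t + 1).
Complete factorization: h(t) = (t + 1)·(t)^2·(t^4 + 2t^3 + t^2 + 1).
Factor degrees with multiplicity: 1 + 1 + 1 + 4 = 7.

1, 1, 1, 4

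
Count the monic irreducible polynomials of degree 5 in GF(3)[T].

x^(3^5) − x is the product of all monic irreducibles of degree dividing 5; Möbius inversion gives N = (1/5) Σ μ(5/d)·3^d.
Divisors of 5: 1, 5; μ(5/d) for each: -1, 1.
Σ = − 3^1 + 3^5 = 240.
N = 240/5 = 48.

48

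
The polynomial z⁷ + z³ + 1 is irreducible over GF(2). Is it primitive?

Write f(z) = z⁷ + z³ + 1.
|GF(2^7)^×| = 2^7 − 1 = 127. Prime factorization: 127 = 127.
f is primitive ⇔ z has order 127 in GF(2)[z]/(f), i.e. z^(127/q) ≠ 1 for each prime q | 127.
z^(1) mod f = z.
None equal 1, so z has full order 127; f is primitive.

Yes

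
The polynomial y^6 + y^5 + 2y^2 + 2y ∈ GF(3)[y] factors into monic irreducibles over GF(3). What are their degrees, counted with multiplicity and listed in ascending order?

Write h(y) = y^6 + y^5 + 2y^2 + 2y.
Roots in GF(3): h(0) = 0 → root; h(1) = 0 → root; h(2) = 0 → root.
Linear factors from roots: (y), (y + 2), (y + 1).
Complete factorization: h(y) = (y)·(y + 2)·(y + 1)^2·(y^2 + 1).
Factor degrees with multiplicity: 1 + 1 + 1 + 1 + 2 = 6.

1, 1, 1, 1, 2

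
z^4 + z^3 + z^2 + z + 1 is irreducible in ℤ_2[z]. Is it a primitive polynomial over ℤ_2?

No

Write f(z) = z^4 + z^3 + z^2 + z + 1.
|GF(2^4)^×| = 2^4 − 1 = 15. Prime factorization: 15 = 3·5.
f is primitive ⇔ z has order 15 in GF(2)[z]/(f), i.e. z^(15/q) ≠ 1 for each prime q | 15.
z^(5) mod f = 1
z^(3) mod f = z^3.
Since z^(5) = 1, the order of z divides 5 < 15; not primitive.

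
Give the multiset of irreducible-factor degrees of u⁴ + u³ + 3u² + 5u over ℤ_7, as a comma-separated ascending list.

Write g(u) = u⁴ + u³ + 3u² + 5u.
Linear factors from roots: (u).
Complete factorization: g(u) = (u)·(u³ + u² + 3u + 5).
Factor degrees with multiplicity: 1 + 3 = 4.

1, 3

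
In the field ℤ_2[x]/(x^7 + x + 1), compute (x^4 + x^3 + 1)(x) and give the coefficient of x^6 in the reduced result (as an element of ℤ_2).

0

Multiply in ℤ_2[x]: (x^4 + x^3 + 1)·(x) = x^5 + x^4 + x.
Reduced: x^5 + x^4 + x.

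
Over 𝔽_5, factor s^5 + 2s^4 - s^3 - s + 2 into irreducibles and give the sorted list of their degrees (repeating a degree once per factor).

1, 2, 2

Write f(s) = s^5 + 2s^4 - s^3 - s + 2.
Roots in 𝔽_5: f(0) = 2; f(1) = 3; f(2) = 1; f(3) = 2; f(4) = 0 → root.
Linear factors from roots: (s + 1).
Complete factorization: f(s) = (s + 1)·(s^2 + 2)·(s^2 + s + 1).
Factor degrees with multiplicity: 1 + 2 + 2 = 5.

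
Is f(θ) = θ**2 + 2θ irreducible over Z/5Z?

Check for roots in Z/5Z: f(0) = 0 → root; f(1) = 3; f(2) = 3; f(3) = 0 → root; f(4) = 4.
f(0) = 0, so (θ) divides f(θ); f is reducible.

No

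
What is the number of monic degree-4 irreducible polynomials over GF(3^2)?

x^(9^4) − x is the product of all monic irreducibles of degree dividing 4; Möbius inversion gives N = (1/4) Σ μ(4/d)·9^d.
Divisors of 4: 1, 2, 4; μ(4/d) for each: 0, -1, 1.
Σ = − 9^2 + 9^4 = 6480.
N = 6480/4 = 1620.

1620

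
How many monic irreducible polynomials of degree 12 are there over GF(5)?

By the necklace-counting formula, N_5(12) = (1/12) Σ_{d|12} μ(12/d)·5^d.
Divisors of 12: 1, 2, 3, 4, 6, 12; μ(12/d) for each: 0, 1, 0, -1, -1, 1.
Σ = 5^2 − 5^4 − 5^6 + 5^12 = 244124400.
N = 244124400/12 = 20343700.

20343700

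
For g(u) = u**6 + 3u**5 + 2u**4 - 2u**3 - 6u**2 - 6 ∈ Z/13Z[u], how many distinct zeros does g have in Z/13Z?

Evaluate at each of the 13 elements of Z/13Z:
g(0) = 7; g(1) = 5; g(2) = 3; g(3) = 11; g(4) = 1; g(5) = 0 → root; g(6) = 6; g(7) = 0 → root; g(8) = 2; g(9) = 2; g(10) = 0 → root; g(11) = 12; g(12) = 3.
Roots: {5, 7, 10}.

3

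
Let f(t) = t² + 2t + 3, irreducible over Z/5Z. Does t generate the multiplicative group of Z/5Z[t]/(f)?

Yes

|GF(5^2)^×| = 5^2 − 1 = 24. Prime factorization: 24 = 2^3·3.
f is primitive ⇔ t has order 24 in GF(5)[t]/(f), i.e. t^(24/q) ≠ 1 for each prime q | 24.
t^(12) mod f = 4.
t^(8) mod f = 4t + 1.
None equal 1, so t has full order 24; f is primitive.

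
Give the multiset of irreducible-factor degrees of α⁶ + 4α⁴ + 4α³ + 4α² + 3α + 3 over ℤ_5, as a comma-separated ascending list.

1, 1, 1, 3

Write g(α) = α⁶ + 4α⁴ + 4α³ + 4α² + 3α + 3.
Roots in ℤ_5: g(0) = 3; g(1) = 4; g(2) = 0 → root; g(3) = 4; g(4) = 0 → root.
Linear factors from roots: (α + 3), (α + 1).
Complete factorization: g(α) = (α + 3)·(α + 1)^2·(α³ + 2α + 1).
Factor degrees with multiplicity: 1 + 1 + 1 + 3 = 6.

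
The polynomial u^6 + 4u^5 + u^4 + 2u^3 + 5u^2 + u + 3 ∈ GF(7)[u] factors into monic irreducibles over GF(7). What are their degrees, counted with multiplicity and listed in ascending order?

Write f(u) = u^6 + 4u^5 + u^4 + 2u^3 + 5u^2 + u + 3.
Complete factorization: f(u) = (u^3 + u^2 + 4u + 6)·(u^3 + 3u^2 + u + 4).
Factor degrees with multiplicity: 3 + 3 = 6.

3, 3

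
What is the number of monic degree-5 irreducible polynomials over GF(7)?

3360

The number of monic irreducibles of degree 5 over GF(7) is (1/5)·Σ_{d∣5} μ(5/d) 7^d.
Divisors of 5: 1, 5; μ(5/d) for each: -1, 1.
Σ = − 7^1 + 7^5 = 16800.
N = 16800/5 = 3360.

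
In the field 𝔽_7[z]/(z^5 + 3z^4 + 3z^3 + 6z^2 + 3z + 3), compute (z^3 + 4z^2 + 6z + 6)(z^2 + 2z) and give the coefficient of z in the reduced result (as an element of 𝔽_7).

2

Multiply in 𝔽_7[z]: (z^3 + 4z^2 + 6z + 6)·(z^2 + 2z) = z^5 + 6z^4 + 4z^2 + 5z.
Reduce using z^5 ≡ 4z^4 + 4z^3 + z^2 + 4z + 4 (mod z^5 + 3z^4 + 3z^3 + 6z^2 + 3z + 3).
Reduced: 3z^4 + 4z^3 + 5z^2 + 2z + 4.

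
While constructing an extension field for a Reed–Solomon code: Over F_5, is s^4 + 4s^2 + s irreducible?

No

Write g(s) = s^4 + 4s^2 + s.
Check for roots in F_5: g(0) = 0 → root; g(1) = 1; g(2) = 4; g(3) = 0 → root; g(4) = 4.
g(0) = 0, so (s) divides g(s); g is reducible.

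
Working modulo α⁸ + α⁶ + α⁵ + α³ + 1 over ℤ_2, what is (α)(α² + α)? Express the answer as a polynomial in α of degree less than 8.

Multiply in ℤ_2[α]: (α)·(α² + α) = α³ + α².
Reduced: α³ + α².

α^3 + α^2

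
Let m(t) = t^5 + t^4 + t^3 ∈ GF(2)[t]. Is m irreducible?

Check for roots in GF(2): m(0) = 0 → root; m(1) = 1.
m(0) = 0, so (t) divides m(t); m is reducible.

No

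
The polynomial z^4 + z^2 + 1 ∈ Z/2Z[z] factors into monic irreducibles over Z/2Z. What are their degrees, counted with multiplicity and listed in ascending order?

Write g(z) = z^4 + z^2 + 1.
Roots in Z/2Z: g(0) = 1; g(1) = 1.
Complete factorization: g(z) = (z^2 + z + 1)^2.
Factor degrees with multiplicity: 2 + 2 = 4.

2, 2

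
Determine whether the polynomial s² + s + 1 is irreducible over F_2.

Yes

Write h(s) = s² + s + 1.
Check for roots in F_2: h(0) = 1; h(1) = 1.
No roots. A degree-2 polynomial over a field with no linear factor is irreducible.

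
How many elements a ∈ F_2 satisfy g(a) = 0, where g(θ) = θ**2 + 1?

Evaluate at each of the 2 elements of F_2:
g(0) = 1; g(1) = 0 → root.
Roots: {1}.

1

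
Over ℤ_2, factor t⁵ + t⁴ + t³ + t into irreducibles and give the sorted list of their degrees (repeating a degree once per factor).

Write h(t) = t⁵ + t⁴ + t³ + t.
Roots in ℤ_2: h(0) = 0 → root; h(1) = 0 → root.
Linear factors from roots: (t), (t + 1).
Complete factorization: h(t) = (t)·(t + 1)·(t³ + t + 1).
Factor degrees with multiplicity: 1 + 1 + 3 = 5.

1, 1, 3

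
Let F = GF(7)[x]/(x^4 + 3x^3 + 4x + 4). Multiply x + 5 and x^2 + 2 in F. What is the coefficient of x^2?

Multiply in GF(7)[x]: (x + 5)·(x^2 + 2) = x^3 + 5x^2 + 2x + 3.
Reduced: x^3 + 5x^2 + 2x + 3.

5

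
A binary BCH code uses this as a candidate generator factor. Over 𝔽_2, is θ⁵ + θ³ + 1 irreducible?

Yes

Write m(θ) = θ⁵ + θ³ + 1.
Check for roots in 𝔽_2: m(0) = 1; m(1) = 1.
No roots, so no linear factors.
Monic irreducibles of degree 2 over GF(2): θ² + θ + 1.
None of them divide m (all give nonzero remainder).
No irreducible factor of degree ≤ 2 exists, so m is irreducible over GF(2).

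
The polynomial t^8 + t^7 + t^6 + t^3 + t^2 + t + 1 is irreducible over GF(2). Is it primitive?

Yes

Write f(t) = t^8 + t^7 + t^6 + t^3 + t^2 + t + 1.
|GF(2^8)^×| = 2^8 − 1 = 255. Prime factorization: 255 = 3·5·17.
f is primitive ⇔ t has order 255 in GF(2)[t]/(f), i.e. t^(255/q) ≠ 1 for each prime q | 255.
t^(85) mod f = t^5 + t^4 + t^3 + t^2 + 1.
t^(51) mod f = t^6 + t^3.
t^(15) mod f = t^5 + t^4 + t^3 + t + 1.
None equal 1, so t has full order 255; f is primitive.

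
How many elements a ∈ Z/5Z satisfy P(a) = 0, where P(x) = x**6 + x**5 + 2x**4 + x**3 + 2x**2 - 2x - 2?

Evaluate at each of the 5 elements of Z/5Z:
P(0) = 3; P(1) = 3; P(2) = 3; P(3) = 1; P(4) = 3.
No element is a root.

0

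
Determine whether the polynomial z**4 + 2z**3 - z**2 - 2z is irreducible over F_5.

No

Write m(z) = z**4 + 2z**3 - z**2 - 2z.
Check for roots in F_5: m(0) = 0 → root; m(1) = 0 → root; m(2) = 4; m(3) = 0 → root; m(4) = 0 → root.
m(0) = 0, so (z) divides m(z); m is reducible.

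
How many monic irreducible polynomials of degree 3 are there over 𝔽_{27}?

6552

The number of monic irreducibles of degree 3 over GF(27) is (1/3)·Σ_{d∣3} μ(3/d) 27^d.
Divisors of 3: 1, 3; μ(3/d) for each: -1, 1.
Σ = − 27^1 + 27^3 = 19656.
N = 19656/3 = 6552.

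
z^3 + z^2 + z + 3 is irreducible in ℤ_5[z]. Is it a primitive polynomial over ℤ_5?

Write f(z) = z^3 + z^2 + z + 3.
|GF(5^3)^×| = 5^3 − 1 = 124. Prime factorization: 124 = 2^2·31.
f is primitive ⇔ z has order 124 in GF(5)[z]/(f), i.e. z^(124/q) ≠ 1 for each prime q | 124.
z^(62) mod f = 4.
z^(4) mod f = 3z + 3.
None equal 1, so z has full order 124; f is primitive.

Yes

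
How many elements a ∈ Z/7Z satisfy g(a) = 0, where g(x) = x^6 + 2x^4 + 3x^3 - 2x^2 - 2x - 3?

2

Evaluate at each of the 7 elements of Z/7Z:
g(0) = 4; g(1) = 6; g(2) = 0 → root; g(3) = 0 → root; g(4) = 4; g(5) = 2; g(6) = 4.
Roots: {2, 3}.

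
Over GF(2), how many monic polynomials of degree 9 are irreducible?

The number of monic irreducibles of degree 9 over GF(2) is (1/9)·Σ_{d∣9} μ(9/d) 2^d.
Divisors of 9: 1, 3, 9; μ(9/d) for each: 0, -1, 1.
Σ = − 2^3 + 2^9 = 504.
N = 504/9 = 56.

56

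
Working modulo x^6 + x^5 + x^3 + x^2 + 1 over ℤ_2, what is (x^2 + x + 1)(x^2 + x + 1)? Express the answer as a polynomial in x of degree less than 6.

x^4 + x^2 + 1

Multiply in ℤ_2[x]: (x^2 + x + 1)·(x^2 + x + 1) = x^4 + x^2 + 1.
Reduced: x^4 + x^2 + 1.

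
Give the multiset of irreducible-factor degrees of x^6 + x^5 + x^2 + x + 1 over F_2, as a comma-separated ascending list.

Write f(x) = x^6 + x^5 + x^2 + x + 1.
Roots in F_2: f(0) = 1; f(1) = 1.
Complete factorization: f(x) = (x^6 + x^5 + x^2 + x + 1).
Factor degrees with multiplicity: 6 = 6.

6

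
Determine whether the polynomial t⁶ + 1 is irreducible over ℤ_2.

No

Write g(t) = t⁶ + 1.
Check for roots in ℤ_2: g(0) = 1; g(1) = 0 → root.
g(1) = 0, so (t − 1) divides g(t); g is reducible.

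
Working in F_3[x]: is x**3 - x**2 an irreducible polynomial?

No

Write f(x) = x**3 - x**2.
Check for roots in F_3: f(0) = 0 → root; f(1) = 0 → root; f(2) = 1.
f(0) = 0, so (x) divides f(x); f is reducible.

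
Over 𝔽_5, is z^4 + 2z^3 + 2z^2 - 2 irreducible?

Yes

Write m(z) = z^4 + 2z^3 + 2z^2 - 2.
Check for roots in 𝔽_5: m(0) = 3; m(1) = 3; m(2) = 3; m(3) = 1; m(4) = 4.
No roots, so no linear factors.
Degree-2 irreducible divisors: test the 10 monic irreducibles of degree 2 over GF(5).
None of them divide m (all give nonzero remainder).
No irreducible factor of degree ≤ 2 exists, so m is irreducible over GF(5).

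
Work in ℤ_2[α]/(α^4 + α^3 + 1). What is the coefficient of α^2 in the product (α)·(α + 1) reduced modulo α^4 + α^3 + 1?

1

Multiply in ℤ_2[α]: (α)·(α + 1) = α^2 + α.
Reduced: α^2 + α.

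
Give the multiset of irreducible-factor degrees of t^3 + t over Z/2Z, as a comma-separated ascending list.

1, 1, 1

Write h(t) = t^3 + t.
Roots in Z/2Z: h(0) = 0 → root; h(1) = 0 → root.
Linear factors from roots: (t), (t + 1).
Complete factorization: h(t) = (t)·(t + 1)^2.
Factor degrees with multiplicity: 1 + 1 + 1 = 3.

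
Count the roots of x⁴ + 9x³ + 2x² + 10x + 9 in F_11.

4

Write g(x) = x⁴ + 9x³ + 2x² + 10x + 9.
Evaluate at each of the 11 elements of F_11:
g(0) = 9; g(1) = 9; g(2) = 4; g(3) = 7; g(4) = 0 → root; g(5) = 0 → root; g(6) = 4; g(7) = 0 → root; g(8) = 0 → root; g(9) = 7; g(10) = 4.
Roots: {4, 5, 7, 8}.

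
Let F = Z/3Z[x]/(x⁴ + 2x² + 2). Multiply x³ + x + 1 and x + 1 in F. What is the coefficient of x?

Multiply in Z/3Z[x]: (x³ + x + 1)·(x + 1) = x⁴ + x³ + x² + 2x + 1.
Reduce using x⁴ ≡ x² + 1 (mod x⁴ + 2x² + 2).
Reduced: x³ + 2x² + 2x + 2.

2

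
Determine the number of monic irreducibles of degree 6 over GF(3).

Gauss's count: N_{3}(6) = (1/6) Σ_{d|6} μ(6/d)·3^d.
Divisors of 6: 1, 2, 3, 6; μ(6/d) for each: 1, -1, -1, 1.
Σ = 3^1 − 3^2 − 3^3 + 3^6 = 696.
N = 696/6 = 116.

116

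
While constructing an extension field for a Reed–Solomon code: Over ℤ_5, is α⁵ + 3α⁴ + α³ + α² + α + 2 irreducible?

Write P(α) = α⁵ + 3α⁴ + α³ + α² + α + 2.
Check for roots in ℤ_5: P(0) = 2; P(1) = 4; P(2) = 1; P(3) = 2; P(4) = 3.
No roots, so no linear factors.
Degree-2 irreducible divisors: test the 10 monic irreducibles of degree 2 over GF(5).
None of them divide P (all give nonzero remainder).
No irreducible factor of degree ≤ 2 exists, so P is irreducible over GF(5).

Yes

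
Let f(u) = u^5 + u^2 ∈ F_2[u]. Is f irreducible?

Check for roots in F_2: f(0) = 0 → root; f(1) = 0 → root.
f(0) = 0, so (u) divides f(u); f is reducible.

No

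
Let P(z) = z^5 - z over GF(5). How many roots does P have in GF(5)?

Evaluate at each of the 5 elements of GF(5):
P(0) = 0 → root; P(1) = 0 → root; P(2) = 0 → root; P(3) = 0 → root; P(4) = 0 → root.
Roots: {0, 1, 2, 3, 4}.

5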